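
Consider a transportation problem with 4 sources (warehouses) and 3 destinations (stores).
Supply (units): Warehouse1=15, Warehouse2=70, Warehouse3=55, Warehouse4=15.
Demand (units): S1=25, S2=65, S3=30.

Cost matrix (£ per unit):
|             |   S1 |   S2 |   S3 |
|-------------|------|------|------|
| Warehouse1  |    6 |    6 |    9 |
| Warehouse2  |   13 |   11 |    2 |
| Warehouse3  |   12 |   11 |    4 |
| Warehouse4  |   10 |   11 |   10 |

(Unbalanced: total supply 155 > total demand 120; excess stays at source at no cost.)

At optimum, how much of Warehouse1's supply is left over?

Minimum-cost shipments:
  Warehouse1 to S1: 10 × £6 = £60
  Warehouse1 to S2: 5 × £6 = £30
  Warehouse2 to S2: 5 × £11 = £55
  Warehouse2 to S3: 30 × £2 = £60
  Warehouse3 to S2: 55 × £11 = £605
  Warehouse4 to S1: 15 × £10 = £150
Total cost = £960.
Warehouse1 ships 15 of its 15, leaving 0.

0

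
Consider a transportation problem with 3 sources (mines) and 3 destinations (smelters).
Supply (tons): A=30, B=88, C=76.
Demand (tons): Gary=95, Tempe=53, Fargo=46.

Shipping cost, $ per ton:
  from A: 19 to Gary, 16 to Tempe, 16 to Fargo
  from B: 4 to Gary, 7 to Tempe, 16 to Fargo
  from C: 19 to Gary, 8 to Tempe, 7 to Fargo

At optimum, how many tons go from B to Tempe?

0

The minimum-cost plan:
  A->Gary: 7 × $19 = $133
  A->Tempe: 23 × $16 = $368
  B->Gary: 88 × $4 = $352
  C->Tempe: 30 × $8 = $240
  C->Fargo: 46 × $7 = $322
Total cost = $1415.
The route B→Tempe is not used.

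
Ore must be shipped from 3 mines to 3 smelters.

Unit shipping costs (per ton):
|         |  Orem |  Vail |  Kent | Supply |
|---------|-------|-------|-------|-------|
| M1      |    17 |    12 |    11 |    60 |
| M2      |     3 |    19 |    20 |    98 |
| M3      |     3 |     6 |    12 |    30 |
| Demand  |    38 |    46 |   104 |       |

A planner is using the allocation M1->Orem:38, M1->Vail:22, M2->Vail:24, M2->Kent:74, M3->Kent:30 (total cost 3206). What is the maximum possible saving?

Current plan cost = 38·17 + 22·12 + 24·19 + 74·20 + 30·12 = 3206.
Optimal plan:
  M1 to Kent: 60 × 11 = 660
  M2 to Orem: 38 × 3 = 114
  M2 to Vail: 16 × 19 = 304
  M2 to Kent: 44 × 20 = 880
  M3 to Vail: 30 × 6 = 180
Optimal cost = 2138.
Saving = 3206 − 2138 = 1068.

1068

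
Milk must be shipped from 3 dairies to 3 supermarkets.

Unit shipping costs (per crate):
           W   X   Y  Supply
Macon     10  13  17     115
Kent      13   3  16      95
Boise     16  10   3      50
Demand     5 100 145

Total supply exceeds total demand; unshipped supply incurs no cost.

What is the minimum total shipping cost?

Optimal allocation:
  Macon–W: 5 crates
  Macon–X: 5 crates
  Macon–Y: 95 crates
  Kent–X: 95 crates
  Boise–Y: 50 crates
Total cost = 2165.

2165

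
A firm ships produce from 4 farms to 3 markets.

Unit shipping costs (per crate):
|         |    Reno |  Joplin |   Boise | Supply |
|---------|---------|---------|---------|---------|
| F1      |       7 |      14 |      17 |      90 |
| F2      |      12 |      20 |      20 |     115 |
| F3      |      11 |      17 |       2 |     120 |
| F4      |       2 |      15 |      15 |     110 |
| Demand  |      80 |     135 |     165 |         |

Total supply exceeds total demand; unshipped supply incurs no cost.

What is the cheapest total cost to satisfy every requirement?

An optimal shipping plan:
  F1->Joplin: 90 × 14 = 1260
  F2->Joplin: 45 × 20 = 900
  F2->Boise: 15 × 20 = 300
  F3->Boise: 120 × 2 = 240
  F4->Reno: 80 × 2 = 160
  F4->Boise: 30 × 15 = 450
Total = 1260 + 900 + 300 + 240 + 160 + 450 = 3310.

3310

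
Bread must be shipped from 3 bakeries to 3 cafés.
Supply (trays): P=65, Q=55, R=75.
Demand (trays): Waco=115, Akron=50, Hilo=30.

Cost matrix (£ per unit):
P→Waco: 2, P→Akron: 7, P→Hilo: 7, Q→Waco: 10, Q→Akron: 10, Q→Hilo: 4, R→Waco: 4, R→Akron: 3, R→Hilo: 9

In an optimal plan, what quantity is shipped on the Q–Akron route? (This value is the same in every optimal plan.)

The minimum-cost plan:
  P->Waco: 65 trays
  Q->Waco: 25 trays
  Q->Hilo: 30 trays
  R->Waco: 25 trays
  R->Akron: 50 trays
Total cost = £750.
The route Q→Akron is not used.

0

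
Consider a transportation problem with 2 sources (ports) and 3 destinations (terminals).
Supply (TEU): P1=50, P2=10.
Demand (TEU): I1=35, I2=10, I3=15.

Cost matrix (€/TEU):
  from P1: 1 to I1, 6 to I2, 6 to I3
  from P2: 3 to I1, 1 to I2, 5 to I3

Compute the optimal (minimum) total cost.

135

An optimal shipping plan:
  P1→I1: 35 × €1 = €35
  P1→I3: 15 × €6 = €90
  P2→I2: 10 × €1 = €10
Total = 35 + 90 + 10 = €135.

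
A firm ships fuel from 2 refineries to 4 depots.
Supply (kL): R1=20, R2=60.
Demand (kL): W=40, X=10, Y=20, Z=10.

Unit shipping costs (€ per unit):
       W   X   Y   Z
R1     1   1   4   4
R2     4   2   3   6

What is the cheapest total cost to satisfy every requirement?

240

Optimal allocation:
  R1->W: 20 kL
  R2->W: 20 kL
  R2->X: 10 kL
  R2->Y: 20 kL
  R2->Z: 10 kL
Total cost = €240.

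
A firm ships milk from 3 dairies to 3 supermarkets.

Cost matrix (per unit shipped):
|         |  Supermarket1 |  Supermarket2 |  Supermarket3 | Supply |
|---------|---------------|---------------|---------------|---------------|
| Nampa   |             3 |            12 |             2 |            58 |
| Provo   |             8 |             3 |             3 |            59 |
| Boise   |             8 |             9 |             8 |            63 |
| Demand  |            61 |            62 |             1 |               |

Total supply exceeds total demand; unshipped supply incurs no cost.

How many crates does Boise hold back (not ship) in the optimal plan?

An optimal plan:
  Nampa–Supermarket1: 57 crates
  Nampa–Supermarket3: 1 crates
  Provo–Supermarket2: 59 crates
  Boise–Supermarket1: 4 crates
  Boise–Supermarket2: 3 crates
Total cost = 409.
Boise ships 7 of its 63, leaving 56.

56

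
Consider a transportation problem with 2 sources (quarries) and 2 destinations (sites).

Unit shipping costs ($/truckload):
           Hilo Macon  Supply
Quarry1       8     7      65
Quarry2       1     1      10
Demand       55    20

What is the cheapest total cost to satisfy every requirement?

Optimal allocation:
  Quarry1->Hilo: 45 × $8 = $360
  Quarry1->Macon: 20 × $7 = $140
  Quarry2->Hilo: 10 × $1 = $10
Total = 360 + 140 + 10 = $510.
(Supply check: Quarry1 ships 65; Quarry2 ships 10.)

510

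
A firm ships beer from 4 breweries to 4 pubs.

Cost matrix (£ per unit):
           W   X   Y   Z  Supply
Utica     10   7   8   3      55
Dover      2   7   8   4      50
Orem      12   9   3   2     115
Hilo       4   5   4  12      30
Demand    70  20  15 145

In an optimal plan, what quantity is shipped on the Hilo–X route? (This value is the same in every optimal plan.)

10

Solving gives:
  Utica to X: 10 × £7 = £70
  Utica to Z: 45 × £3 = £135
  Dover to W: 50 × £2 = £100
  Orem to Y: 15 × £3 = £45
  Orem to Z: 100 × £2 = £200
  Hilo to W: 20 × £4 = £80
  Hilo to X: 10 × £5 = £50
Total cost = £680.
So Hilo→X carries 10 kegs.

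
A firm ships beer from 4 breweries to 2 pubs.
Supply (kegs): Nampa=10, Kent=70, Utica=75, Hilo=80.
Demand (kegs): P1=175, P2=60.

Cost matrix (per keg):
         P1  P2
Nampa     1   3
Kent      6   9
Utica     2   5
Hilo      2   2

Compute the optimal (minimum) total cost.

A cheapest plan:
  Nampa->P1: 10 × 1 = 10
  Kent->P1: 70 × 6 = 420
  Utica->P1: 75 × 2 = 150
  Hilo->P1: 20 × 2 = 40
  Hilo->P2: 60 × 2 = 120
Total = 10 + 420 + 150 + 40 + 120 = 740.
(Supply check: Nampa ships 10; Kent ships 70; Utica ships 75; Hilo ships 80.)

740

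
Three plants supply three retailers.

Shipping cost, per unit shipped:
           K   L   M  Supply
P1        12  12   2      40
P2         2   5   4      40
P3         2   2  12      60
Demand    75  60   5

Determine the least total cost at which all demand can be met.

630

A cheapest plan:
  P1–L: 35 × 12 = 420
  P1–M: 5 × 2 = 10
  P2–K: 40 × 2 = 80
  P3–K: 35 × 2 = 70
  P3–L: 25 × 2 = 50
Total = 420 + 10 + 80 + 70 + 50 = 630.
(Supply check: P1 ships 40; P2 ships 40; P3 ships 60.)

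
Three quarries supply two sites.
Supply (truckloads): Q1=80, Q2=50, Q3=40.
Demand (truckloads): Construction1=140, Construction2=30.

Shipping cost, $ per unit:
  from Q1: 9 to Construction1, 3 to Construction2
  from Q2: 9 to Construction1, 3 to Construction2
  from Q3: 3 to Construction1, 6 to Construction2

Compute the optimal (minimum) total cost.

An optimal shipping plan:
  Q1 to Construction1: 50 truckloads
  Q1 to Construction2: 30 truckloads
  Q2 to Construction1: 50 truckloads
  Q3 to Construction1: 40 truckloads
Total cost = $1110.

1110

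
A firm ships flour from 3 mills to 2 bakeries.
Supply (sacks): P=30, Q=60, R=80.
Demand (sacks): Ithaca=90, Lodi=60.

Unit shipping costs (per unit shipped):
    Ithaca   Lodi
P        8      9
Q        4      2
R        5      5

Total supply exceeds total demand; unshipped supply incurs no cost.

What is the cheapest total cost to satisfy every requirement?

Optimal allocation:
  P to Ithaca: 10 sacks
  Q to Lodi: 60 sacks
  R to Ithaca: 80 sacks
Total cost = 600.

600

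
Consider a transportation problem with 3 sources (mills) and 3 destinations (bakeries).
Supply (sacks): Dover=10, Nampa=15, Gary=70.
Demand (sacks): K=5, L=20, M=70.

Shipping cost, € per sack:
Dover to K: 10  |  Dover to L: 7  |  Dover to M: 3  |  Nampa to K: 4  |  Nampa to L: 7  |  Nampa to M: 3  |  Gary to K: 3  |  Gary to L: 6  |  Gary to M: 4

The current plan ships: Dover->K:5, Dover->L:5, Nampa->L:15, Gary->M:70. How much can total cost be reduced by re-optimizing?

Current plan cost = 5·10 + 5·7 + 15·7 + 70·4 = €470.
Optimal plan:
  Dover->M: 10 × €3 = €30
  Nampa->M: 15 × €3 = €45
  Gary->K: 5 × €3 = €15
  Gary->L: 20 × €6 = €120
  Gary->M: 45 × €4 = €180
Optimal cost = €390.
Saving = 470 − 390 = €80.

80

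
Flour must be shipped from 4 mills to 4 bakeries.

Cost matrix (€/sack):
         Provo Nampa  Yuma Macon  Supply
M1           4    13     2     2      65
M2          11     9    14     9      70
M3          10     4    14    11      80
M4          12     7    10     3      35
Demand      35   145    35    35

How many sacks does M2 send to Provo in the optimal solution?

5

The minimum-cost plan:
  M1 to Provo: 30 × €4 = €120
  M1 to Yuma: 35 × €2 = €70
  M2 to Provo: 5 × €11 = €55
  M2 to Nampa: 65 × €9 = €585
  M3 to Nampa: 80 × €4 = €320
  M4 to Macon: 35 × €3 = €105
Total cost = €1255.
So M2→Provo carries 5 sacks.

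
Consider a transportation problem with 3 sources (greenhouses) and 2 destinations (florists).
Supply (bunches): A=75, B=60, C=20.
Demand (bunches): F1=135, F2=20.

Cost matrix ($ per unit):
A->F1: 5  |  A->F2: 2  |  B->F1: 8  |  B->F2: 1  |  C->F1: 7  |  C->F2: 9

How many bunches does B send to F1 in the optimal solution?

Optimal shipments:
  A→F1: 75 × $5 = $375
  B→F1: 40 × $8 = $320
  B→F2: 20 × $1 = $20
  C→F1: 20 × $7 = $140
Total cost = $855.
So B→F1 carries 40 bunches.

40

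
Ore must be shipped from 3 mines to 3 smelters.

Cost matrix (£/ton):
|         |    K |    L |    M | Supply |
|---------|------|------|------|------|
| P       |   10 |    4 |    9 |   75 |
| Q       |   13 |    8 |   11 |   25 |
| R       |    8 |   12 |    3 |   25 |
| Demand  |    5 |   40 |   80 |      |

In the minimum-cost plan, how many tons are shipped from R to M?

25

Optimal shipments:
  P–K: 5 × £10 = £50
  P–L: 40 × £4 = £160
  P–M: 30 × £9 = £270
  Q–M: 25 × £11 = £275
  R–M: 25 × £3 = £75
Total cost = £830.
So R→M carries 25 tons.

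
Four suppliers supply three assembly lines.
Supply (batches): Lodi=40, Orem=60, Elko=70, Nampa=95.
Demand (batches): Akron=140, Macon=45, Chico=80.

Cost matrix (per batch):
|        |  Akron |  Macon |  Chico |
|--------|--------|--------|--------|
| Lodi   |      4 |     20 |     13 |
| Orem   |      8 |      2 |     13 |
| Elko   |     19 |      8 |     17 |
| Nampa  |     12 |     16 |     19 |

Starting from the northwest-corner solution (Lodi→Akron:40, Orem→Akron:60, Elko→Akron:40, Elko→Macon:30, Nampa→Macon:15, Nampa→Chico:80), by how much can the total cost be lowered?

Current plan cost = 40·4 + 60·8 + 40·19 + 30·8 + 15·16 + 80·19 = 3400.
Optimal plan:
  Lodi→Akron: 40 × 4 = 160
  Orem→Akron: 5 × 8 = 40
  Orem→Macon: 45 × 2 = 90
  Orem→Chico: 10 × 13 = 130
  Elko→Chico: 70 × 17 = 1190
  Nampa→Akron: 95 × 12 = 1140
Optimal cost = 2750.
Saving = 3400 − 2750 = 650.

650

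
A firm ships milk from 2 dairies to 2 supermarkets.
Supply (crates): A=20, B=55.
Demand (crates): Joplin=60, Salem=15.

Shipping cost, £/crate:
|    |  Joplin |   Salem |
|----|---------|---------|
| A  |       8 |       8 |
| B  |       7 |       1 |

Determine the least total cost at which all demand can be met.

A cheapest plan:
  A->Joplin: 20 × £8 = £160
  B->Joplin: 40 × £7 = £280
  B->Salem: 15 × £1 = £15
Total = 160 + 280 + 15 = £455.

455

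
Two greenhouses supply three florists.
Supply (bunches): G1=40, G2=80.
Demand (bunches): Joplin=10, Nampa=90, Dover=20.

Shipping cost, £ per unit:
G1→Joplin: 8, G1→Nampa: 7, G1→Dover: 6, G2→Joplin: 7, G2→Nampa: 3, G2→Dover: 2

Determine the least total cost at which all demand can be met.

510

One minimum-cost allocation:
  G1 to Joplin: 10 × £8 = £80
  G1 to Nampa: 10 × £7 = £70
  G1 to Dover: 20 × £6 = £120
  G2 to Nampa: 80 × £3 = £240
Total = 80 + 70 + 120 + 240 = £510.
(Supply check: G1 ships 40; G2 ships 80.)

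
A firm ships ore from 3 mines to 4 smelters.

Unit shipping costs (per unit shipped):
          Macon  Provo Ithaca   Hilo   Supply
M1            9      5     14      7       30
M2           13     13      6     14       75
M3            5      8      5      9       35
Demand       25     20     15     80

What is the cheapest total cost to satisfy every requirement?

1315

An optimal shipping plan:
  M1 to Provo: 20 × 5 = 100
  M1 to Hilo: 10 × 7 = 70
  M2 to Ithaca: 15 × 6 = 90
  M2 to Hilo: 60 × 14 = 840
  M3 to Macon: 25 × 5 = 125
  M3 to Hilo: 10 × 9 = 90
Total = 100 + 70 + 90 + 840 + 125 + 90 = 1315.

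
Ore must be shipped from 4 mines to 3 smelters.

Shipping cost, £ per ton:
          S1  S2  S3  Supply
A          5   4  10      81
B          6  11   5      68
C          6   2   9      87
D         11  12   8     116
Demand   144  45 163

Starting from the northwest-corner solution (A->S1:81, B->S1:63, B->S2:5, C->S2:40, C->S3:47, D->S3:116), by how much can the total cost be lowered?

233

Current plan cost = 81·5 + 63·6 + 5·11 + 40·2 + 47·9 + 116·8 = £2269.
Optimal plan:
  A to S1: 81 × £5 = £405
  B to S1: 21 × £6 = £126
  B to S3: 47 × £5 = £235
  C to S1: 42 × £6 = £252
  C to S2: 45 × £2 = £90
  D to S3: 116 × £8 = £928
Optimal cost = £2036.
Saving = 2269 − 2036 = £233.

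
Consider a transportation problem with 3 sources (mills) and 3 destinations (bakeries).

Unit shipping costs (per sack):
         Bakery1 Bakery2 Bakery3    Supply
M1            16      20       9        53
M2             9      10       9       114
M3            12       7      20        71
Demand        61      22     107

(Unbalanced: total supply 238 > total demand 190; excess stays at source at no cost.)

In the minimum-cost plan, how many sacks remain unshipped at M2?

0

An optimal plan:
  M1->Bakery3: 53 × 9 = 477
  M2->Bakery1: 60 × 9 = 540
  M2->Bakery3: 54 × 9 = 486
  M3->Bakery1: 1 × 12 = 12
  M3->Bakery2: 22 × 7 = 154
Total cost = 1669.
M2 ships 114 of its 114, leaving 0.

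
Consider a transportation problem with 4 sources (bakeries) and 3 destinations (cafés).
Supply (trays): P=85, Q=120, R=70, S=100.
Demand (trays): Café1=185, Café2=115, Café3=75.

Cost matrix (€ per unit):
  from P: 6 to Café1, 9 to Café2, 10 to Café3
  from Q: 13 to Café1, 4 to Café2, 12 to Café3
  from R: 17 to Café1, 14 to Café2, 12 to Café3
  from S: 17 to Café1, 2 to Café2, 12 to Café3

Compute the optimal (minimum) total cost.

One minimum-cost allocation:
  P->Café1: 85 × €6 = €510
  Q->Café1: 100 × €13 = €1300
  Q->Café2: 15 × €4 = €60
  Q->Café3: 5 × €12 = €60
  R->Café3: 70 × €12 = €840
  S->Café2: 100 × €2 = €200
Total = 510 + 1300 + 60 + 60 + 840 + 200 = €2970.

2970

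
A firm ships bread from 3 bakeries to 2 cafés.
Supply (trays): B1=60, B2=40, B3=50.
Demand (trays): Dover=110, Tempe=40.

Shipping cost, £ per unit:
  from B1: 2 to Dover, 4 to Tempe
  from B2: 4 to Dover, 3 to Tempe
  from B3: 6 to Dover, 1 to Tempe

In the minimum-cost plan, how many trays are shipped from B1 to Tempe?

0

Optimal shipments:
  B1–Dover: 60 × £2 = £120
  B2–Dover: 40 × £4 = £160
  B3–Dover: 10 × £6 = £60
  B3–Tempe: 40 × £1 = £40
Total cost = £380.
The route B1→Tempe is not used.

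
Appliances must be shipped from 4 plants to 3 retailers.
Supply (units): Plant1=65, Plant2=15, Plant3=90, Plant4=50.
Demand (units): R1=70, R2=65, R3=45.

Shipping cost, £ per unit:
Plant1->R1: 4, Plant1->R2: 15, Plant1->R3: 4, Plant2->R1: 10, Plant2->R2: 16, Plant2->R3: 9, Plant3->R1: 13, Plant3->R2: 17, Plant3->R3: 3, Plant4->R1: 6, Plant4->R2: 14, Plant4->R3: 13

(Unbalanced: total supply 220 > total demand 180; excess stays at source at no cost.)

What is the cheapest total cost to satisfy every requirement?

1380

A cheapest plan:
  Plant1–R1: 65 × £4 = £260
  Plant2–R2: 15 × £16 = £240
  Plant3–R2: 5 × £17 = £85
  Plant3–R3: 45 × £3 = £135
  Plant4–R1: 5 × £6 = £30
  Plant4–R2: 45 × £14 = £630
Total = 260 + 240 + 85 + 135 + 30 + 630 = £1380.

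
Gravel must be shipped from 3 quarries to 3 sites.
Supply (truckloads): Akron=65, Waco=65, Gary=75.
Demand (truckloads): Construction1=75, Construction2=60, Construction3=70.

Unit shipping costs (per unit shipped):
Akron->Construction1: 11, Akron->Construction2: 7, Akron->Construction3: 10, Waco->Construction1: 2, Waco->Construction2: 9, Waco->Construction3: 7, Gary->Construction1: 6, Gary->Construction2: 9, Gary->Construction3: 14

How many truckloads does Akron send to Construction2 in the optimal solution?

Optimal shipments:
  Akron→Construction2: 60 truckloads
  Akron→Construction3: 5 truckloads
  Waco→Construction3: 65 truckloads
  Gary→Construction1: 75 truckloads
Total cost = 1375.
So Akron→Construction2 carries 60 truckloads.

60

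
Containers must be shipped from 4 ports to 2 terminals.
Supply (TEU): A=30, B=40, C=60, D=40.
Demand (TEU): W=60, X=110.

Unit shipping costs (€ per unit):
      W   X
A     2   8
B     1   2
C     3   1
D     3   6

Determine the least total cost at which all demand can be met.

350

Optimal allocation:
  A to W: 30 TEU
  B to X: 40 TEU
  C to X: 60 TEU
  D to W: 30 TEU
  D to X: 10 TEU
Total cost = €350.
(Supply check: A ships 30; B ships 40; C ships 60; D ships 40.)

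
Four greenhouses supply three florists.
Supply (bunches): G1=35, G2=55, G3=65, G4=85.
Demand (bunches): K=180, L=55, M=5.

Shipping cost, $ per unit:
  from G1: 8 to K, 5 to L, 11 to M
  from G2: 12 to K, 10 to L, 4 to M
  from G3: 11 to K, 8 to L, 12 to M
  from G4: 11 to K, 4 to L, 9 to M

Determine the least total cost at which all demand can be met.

One minimum-cost allocation:
  G1->K: 35 × $8 = $280
  G2->K: 50 × $12 = $600
  G2->M: 5 × $4 = $20
  G3->K: 65 × $11 = $715
  G4->K: 30 × $11 = $330
  G4->L: 55 × $4 = $220
Total = 280 + 600 + 20 + 715 + 330 + 220 = $2165.

2165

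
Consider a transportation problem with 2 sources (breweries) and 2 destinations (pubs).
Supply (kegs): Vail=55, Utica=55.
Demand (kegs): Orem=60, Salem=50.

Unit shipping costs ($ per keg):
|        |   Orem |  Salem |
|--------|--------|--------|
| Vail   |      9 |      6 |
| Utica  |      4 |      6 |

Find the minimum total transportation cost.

565

One minimum-cost allocation:
  Vail to Orem: 5 × $9 = $45
  Vail to Salem: 50 × $6 = $300
  Utica to Orem: 55 × $4 = $220
Total = 45 + 300 + 220 = $565.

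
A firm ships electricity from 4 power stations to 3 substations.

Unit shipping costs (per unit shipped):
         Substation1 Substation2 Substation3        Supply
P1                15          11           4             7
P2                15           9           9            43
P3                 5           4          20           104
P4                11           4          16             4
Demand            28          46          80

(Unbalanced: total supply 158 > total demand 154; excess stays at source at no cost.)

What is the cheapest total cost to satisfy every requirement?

Optimal allocation:
  P1 to Substation3: 7 × 4 = 28
  P2 to Substation3: 43 × 9 = 387
  P3 to Substation1: 28 × 5 = 140
  P3 to Substation2: 46 × 4 = 184
  P3 to Substation3: 26 × 20 = 520
  P4 to Substation3: 4 × 16 = 64
Total = 28 + 387 + 140 + 184 + 520 + 64 = 1323.

1323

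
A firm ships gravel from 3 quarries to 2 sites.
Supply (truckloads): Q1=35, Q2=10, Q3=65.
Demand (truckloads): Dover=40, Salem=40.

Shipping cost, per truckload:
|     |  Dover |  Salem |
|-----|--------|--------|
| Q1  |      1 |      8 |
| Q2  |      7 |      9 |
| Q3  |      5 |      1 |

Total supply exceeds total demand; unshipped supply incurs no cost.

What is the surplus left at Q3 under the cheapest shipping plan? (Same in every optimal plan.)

An optimal plan:
  Q1→Dover: 35 × 1 = 35
  Q3→Dover: 5 × 5 = 25
  Q3→Salem: 40 × 1 = 40
Total cost = 100.
Q3 ships 45 of its 65, leaving 20.

20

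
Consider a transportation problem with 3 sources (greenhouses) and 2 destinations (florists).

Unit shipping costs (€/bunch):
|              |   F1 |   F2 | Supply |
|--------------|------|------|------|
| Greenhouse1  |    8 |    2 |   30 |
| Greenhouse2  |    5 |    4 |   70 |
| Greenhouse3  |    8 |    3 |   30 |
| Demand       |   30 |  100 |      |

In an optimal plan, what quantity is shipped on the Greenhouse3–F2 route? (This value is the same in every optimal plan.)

30

Solving gives:
  Greenhouse1->F2: 30 bunches
  Greenhouse2->F1: 30 bunches
  Greenhouse2->F2: 40 bunches
  Greenhouse3->F2: 30 bunches
Total cost = €460.
So Greenhouse3→F2 carries 30 bunches.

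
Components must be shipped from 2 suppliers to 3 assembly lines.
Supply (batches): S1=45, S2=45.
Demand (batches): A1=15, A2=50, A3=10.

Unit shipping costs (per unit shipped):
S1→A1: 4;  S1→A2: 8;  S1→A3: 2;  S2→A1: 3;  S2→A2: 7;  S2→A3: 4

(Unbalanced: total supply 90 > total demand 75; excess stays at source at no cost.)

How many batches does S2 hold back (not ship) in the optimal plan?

An optimal plan:
  S1->A1: 15 × 4 = 60
  S1->A2: 5 × 8 = 40
  S1->A3: 10 × 2 = 20
  S2->A2: 45 × 7 = 315
Total cost = 435.
S2 ships 45 of its 45, leaving 0.

0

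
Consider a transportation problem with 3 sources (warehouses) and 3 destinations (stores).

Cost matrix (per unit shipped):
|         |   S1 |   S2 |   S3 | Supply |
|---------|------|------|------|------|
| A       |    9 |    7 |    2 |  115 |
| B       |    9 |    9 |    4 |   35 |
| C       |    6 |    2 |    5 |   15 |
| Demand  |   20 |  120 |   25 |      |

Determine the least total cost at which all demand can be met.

1025

One minimum-cost allocation:
  A->S2: 105 × 7 = 735
  A->S3: 10 × 2 = 20
  B->S1: 20 × 9 = 180
  B->S3: 15 × 4 = 60
  C->S2: 15 × 2 = 30
Total = 735 + 20 + 180 + 60 + 30 = 1025.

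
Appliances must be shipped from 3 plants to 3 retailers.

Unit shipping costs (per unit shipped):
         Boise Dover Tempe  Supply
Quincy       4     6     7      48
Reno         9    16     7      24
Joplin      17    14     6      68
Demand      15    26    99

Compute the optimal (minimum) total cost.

841

One minimum-cost allocation:
  Quincy->Boise: 15 × 4 = 60
  Quincy->Dover: 26 × 6 = 156
  Quincy->Tempe: 7 × 7 = 49
  Reno->Tempe: 24 × 7 = 168
  Joplin->Tempe: 68 × 6 = 408
Total = 60 + 156 + 49 + 168 + 408 = 841.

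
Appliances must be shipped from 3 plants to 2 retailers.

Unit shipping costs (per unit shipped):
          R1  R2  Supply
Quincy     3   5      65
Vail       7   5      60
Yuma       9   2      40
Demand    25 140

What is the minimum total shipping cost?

An optimal shipping plan:
  Quincy–R1: 25 units
  Quincy–R2: 40 units
  Vail–R2: 60 units
  Yuma–R2: 40 units
Total cost = 655.
(Supply check: Quincy ships 65; Vail ships 60; Yuma ships 40.)

655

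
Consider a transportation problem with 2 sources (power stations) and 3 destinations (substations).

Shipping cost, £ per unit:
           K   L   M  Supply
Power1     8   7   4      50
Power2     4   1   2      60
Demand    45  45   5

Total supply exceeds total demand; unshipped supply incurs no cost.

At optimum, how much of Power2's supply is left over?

0

An optimal plan:
  Power1->K: 30 MWh
  Power1->M: 5 MWh
  Power2->K: 15 MWh
  Power2->L: 45 MWh
Total cost = £365.
Power2 ships 60 of its 60, leaving 0.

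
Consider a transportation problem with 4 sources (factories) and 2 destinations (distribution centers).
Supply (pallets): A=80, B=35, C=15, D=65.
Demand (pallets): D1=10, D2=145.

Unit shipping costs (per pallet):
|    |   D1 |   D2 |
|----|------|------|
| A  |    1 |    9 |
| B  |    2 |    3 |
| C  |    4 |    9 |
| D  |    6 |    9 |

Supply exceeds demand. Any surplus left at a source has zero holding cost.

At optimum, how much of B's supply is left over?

0

An optimal plan:
  A→D1: 10 × 1 = 10
  A→D2: 70 × 9 = 630
  B→D2: 35 × 3 = 105
  C→D2: 15 × 9 = 135
  D→D2: 25 × 9 = 225
Total cost = 1105.
B ships 35 of its 35, leaving 0.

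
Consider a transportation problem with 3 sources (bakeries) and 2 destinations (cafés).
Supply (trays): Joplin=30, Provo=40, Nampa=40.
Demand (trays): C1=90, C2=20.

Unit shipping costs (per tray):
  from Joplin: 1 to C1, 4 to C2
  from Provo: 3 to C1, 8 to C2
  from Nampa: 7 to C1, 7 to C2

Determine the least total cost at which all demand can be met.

430

An optimal shipping plan:
  Joplin–C1: 30 × 1 = 30
  Provo–C1: 40 × 3 = 120
  Nampa–C1: 20 × 7 = 140
  Nampa–C2: 20 × 7 = 140
Total = 30 + 120 + 140 + 140 = 430.
(Supply check: Joplin ships 30; Provo ships 40; Nampa ships 40.)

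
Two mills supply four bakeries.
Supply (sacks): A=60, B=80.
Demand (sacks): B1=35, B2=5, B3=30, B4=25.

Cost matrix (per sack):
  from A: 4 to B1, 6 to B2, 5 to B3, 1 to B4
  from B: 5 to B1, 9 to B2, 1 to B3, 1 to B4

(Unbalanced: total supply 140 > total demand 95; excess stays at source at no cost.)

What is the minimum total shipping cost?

A cheapest plan:
  A→B1: 35 sacks
  A→B2: 5 sacks
  A→B4: 20 sacks
  B→B3: 30 sacks
  B→B4: 5 sacks
Total cost = 225.
(Supply check: A ships 60; B ships 35.)

225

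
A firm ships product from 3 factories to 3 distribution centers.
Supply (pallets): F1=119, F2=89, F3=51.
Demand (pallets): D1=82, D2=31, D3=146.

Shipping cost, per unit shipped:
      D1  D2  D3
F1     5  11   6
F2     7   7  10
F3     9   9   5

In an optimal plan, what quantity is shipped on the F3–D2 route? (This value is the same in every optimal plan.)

Optimal shipments:
  F1->D1: 24 × 5 = 120
  F1->D3: 95 × 6 = 570
  F2->D1: 58 × 7 = 406
  F2->D2: 31 × 7 = 217
  F3->D3: 51 × 5 = 255
Total cost = 1568.
The route F3→D2 is not used.

0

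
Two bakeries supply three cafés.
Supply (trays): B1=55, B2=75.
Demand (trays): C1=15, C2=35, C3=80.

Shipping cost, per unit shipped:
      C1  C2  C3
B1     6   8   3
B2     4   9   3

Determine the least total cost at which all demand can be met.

Optimal allocation:
  B1 to C2: 35 × 8 = 280
  B1 to C3: 20 × 3 = 60
  B2 to C1: 15 × 4 = 60
  B2 to C3: 60 × 3 = 180
Total = 280 + 60 + 60 + 180 = 580.
(Supply check: B1 ships 55; B2 ships 75.)

580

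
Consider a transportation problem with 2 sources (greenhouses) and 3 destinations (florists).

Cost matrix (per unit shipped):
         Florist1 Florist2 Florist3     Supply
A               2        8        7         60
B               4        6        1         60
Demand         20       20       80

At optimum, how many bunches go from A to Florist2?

20

Optimal shipments:
  A→Florist1: 20 × 2 = 40
  A→Florist2: 20 × 8 = 160
  A→Florist3: 20 × 7 = 140
  B→Florist3: 60 × 1 = 60
Total cost = 400.
So A→Florist2 carries 20 bunches.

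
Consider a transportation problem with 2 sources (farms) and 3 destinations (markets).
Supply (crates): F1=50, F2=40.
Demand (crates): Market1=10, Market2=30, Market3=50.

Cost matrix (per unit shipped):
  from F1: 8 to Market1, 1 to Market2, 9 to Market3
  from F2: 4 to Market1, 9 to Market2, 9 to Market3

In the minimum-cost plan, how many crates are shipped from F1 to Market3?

Optimal shipments:
  F1–Market2: 30 crates
  F1–Market3: 20 crates
  F2–Market1: 10 crates
  F2–Market3: 30 crates
Total cost = 520.
So F1→Market3 carries 20 crates.

20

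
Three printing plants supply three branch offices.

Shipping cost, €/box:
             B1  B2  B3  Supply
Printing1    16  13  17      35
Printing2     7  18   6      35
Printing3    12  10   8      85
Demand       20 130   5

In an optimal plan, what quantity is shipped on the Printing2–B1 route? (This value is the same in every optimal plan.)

20

Solving gives:
  Printing1–B2: 35 boxes
  Printing2–B1: 20 boxes
  Printing2–B2: 10 boxes
  Printing2–B3: 5 boxes
  Printing3–B2: 85 boxes
Total cost = €1655.
So Printing2→B1 carries 20 boxes.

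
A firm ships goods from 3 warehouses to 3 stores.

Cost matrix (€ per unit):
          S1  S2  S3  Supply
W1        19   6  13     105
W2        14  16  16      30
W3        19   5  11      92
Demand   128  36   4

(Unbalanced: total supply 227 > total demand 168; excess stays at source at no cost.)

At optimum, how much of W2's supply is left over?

An optimal plan:
  W1–S1: 46 × €19 = €874
  W2–S1: 30 × €14 = €420
  W3–S1: 52 × €19 = €988
  W3–S2: 36 × €5 = €180
  W3–S3: 4 × €11 = €44
Total cost = €2506.
W2 ships 30 of its 30, leaving 0.

0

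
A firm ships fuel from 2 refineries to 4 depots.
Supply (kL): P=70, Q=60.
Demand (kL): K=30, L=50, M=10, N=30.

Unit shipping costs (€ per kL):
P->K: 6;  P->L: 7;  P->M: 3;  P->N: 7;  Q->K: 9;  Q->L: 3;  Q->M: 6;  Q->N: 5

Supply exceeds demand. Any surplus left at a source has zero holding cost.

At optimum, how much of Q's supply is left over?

0

An optimal plan:
  P→K: 30 × €6 = €180
  P→M: 10 × €3 = €30
  P→N: 20 × €7 = €140
  Q→L: 50 × €3 = €150
  Q→N: 10 × €5 = €50
Total cost = €550.
Q ships 60 of its 60, leaving 0.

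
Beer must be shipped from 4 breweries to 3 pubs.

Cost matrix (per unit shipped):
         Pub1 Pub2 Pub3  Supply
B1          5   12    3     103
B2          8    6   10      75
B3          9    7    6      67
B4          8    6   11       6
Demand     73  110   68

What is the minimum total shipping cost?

A cheapest plan:
  B1 to Pub1: 73 × 5 = 365
  B1 to Pub3: 30 × 3 = 90
  B2 to Pub2: 75 × 6 = 450
  B3 to Pub2: 29 × 7 = 203
  B3 to Pub3: 38 × 6 = 228
  B4 to Pub2: 6 × 6 = 36
Total = 365 + 90 + 450 + 203 + 228 + 36 = 1372.

1372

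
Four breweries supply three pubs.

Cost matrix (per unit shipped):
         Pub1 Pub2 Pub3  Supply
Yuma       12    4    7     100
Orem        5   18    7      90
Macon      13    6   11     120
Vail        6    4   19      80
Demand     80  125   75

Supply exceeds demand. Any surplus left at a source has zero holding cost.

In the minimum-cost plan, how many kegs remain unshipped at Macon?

Minimum-cost shipments:
  Yuma→Pub2: 35 × 4 = 140
  Yuma→Pub3: 65 × 7 = 455
  Orem→Pub1: 80 × 5 = 400
  Orem→Pub3: 10 × 7 = 70
  Macon→Pub2: 10 × 6 = 60
  Vail→Pub2: 80 × 4 = 320
Total cost = 1445.
Macon ships 10 of its 120, leaving 110.

110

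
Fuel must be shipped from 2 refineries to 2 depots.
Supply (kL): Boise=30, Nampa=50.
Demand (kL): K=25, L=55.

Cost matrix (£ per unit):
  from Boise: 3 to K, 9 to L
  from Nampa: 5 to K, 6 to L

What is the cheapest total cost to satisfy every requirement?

420

An optimal shipping plan:
  Boise to K: 25 × £3 = £75
  Boise to L: 5 × £9 = £45
  Nampa to L: 50 × £6 = £300
Total = 75 + 45 + 300 = £420.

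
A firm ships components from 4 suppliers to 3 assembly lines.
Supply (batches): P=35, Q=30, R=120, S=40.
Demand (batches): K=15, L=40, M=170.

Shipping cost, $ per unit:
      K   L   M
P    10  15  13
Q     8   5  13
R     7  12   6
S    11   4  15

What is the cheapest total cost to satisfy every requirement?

An optimal shipping plan:
  P–M: 35 × $13 = $455
  Q–K: 15 × $8 = $120
  Q–M: 15 × $13 = $195
  R–M: 120 × $6 = $720
  S–L: 40 × $4 = $160
Total = 455 + 120 + 195 + 720 + 160 = $1650.

1650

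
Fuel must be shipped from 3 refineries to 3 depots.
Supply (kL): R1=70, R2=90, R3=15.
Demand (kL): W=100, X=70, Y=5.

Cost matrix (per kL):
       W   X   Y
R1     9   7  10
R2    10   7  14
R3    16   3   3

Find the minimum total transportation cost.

One minimum-cost allocation:
  R1→W: 70 × 9 = 630
  R2→W: 30 × 10 = 300
  R2→X: 60 × 7 = 420
  R3→X: 10 × 3 = 30
  R3→Y: 5 × 3 = 15
Total = 630 + 300 + 420 + 30 + 15 = 1395.
(Supply check: R1 ships 70; R2 ships 90; R3 ships 15.)

1395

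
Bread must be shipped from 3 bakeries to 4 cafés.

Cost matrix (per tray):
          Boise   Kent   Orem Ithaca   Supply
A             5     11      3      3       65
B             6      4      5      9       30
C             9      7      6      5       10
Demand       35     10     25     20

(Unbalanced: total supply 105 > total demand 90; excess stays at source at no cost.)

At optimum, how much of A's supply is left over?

Minimum-cost shipments:
  A→Boise: 20 × 5 = 100
  A→Orem: 25 × 3 = 75
  A→Ithaca: 20 × 3 = 60
  B→Boise: 15 × 6 = 90
  B→Kent: 10 × 4 = 40
Total cost = 365.
A ships 65 of its 65, leaving 0.

0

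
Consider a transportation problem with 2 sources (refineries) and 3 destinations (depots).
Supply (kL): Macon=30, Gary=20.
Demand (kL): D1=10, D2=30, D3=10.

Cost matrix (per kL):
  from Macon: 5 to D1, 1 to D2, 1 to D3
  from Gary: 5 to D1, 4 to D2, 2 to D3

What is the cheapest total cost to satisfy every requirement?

One minimum-cost allocation:
  Macon–D2: 30 × 1 = 30
  Gary–D1: 10 × 5 = 50
  Gary–D3: 10 × 2 = 20
Total = 30 + 50 + 20 = 100.
(Supply check: Macon ships 30; Gary ships 20.)

100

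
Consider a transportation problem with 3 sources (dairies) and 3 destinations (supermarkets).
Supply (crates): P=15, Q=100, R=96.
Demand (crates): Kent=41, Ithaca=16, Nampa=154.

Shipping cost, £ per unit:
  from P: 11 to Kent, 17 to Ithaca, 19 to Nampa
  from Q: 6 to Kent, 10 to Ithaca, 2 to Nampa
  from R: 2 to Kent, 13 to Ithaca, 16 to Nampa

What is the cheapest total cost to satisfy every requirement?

One minimum-cost allocation:
  P→Nampa: 15 crates
  Q→Nampa: 100 crates
  R→Kent: 41 crates
  R→Ithaca: 16 crates
  R→Nampa: 39 crates
Total cost = £1399.

1399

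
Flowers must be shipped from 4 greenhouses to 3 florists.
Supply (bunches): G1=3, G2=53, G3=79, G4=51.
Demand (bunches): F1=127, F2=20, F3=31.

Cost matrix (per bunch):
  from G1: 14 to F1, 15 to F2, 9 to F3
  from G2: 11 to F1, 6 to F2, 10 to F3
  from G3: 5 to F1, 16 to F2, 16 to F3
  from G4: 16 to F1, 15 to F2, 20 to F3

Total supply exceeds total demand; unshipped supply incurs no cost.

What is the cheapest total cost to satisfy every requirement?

1565

One minimum-cost allocation:
  G1 to F3: 3 bunches
  G2 to F1: 5 bunches
  G2 to F2: 20 bunches
  G2 to F3: 28 bunches
  G3 to F1: 79 bunches
  G4 to F1: 43 bunches
Total cost = 1565.
(Supply check: G1 ships 3; G2 ships 53; G3 ships 79; G4 ships 43.)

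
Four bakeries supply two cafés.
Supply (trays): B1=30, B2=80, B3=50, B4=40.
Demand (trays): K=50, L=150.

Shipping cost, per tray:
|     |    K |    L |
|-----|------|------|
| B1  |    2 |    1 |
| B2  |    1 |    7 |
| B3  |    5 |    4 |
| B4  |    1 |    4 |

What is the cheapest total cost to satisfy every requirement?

650

Optimal allocation:
  B1–L: 30 × 1 = 30
  B2–K: 50 × 1 = 50
  B2–L: 30 × 7 = 210
  B3–L: 50 × 4 = 200
  B4–L: 40 × 4 = 160
Total = 30 + 50 + 210 + 200 + 160 = 650.
(Supply check: B1 ships 30; B2 ships 80; B3 ships 50; B4 ships 40.)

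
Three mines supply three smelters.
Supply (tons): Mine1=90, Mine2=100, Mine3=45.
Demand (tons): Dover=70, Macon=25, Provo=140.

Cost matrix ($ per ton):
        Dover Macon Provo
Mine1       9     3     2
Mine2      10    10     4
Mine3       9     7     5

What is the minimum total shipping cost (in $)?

Optimal allocation:
  Mine1 to Macon: 25 × $3 = $75
  Mine1 to Provo: 65 × $2 = $130
  Mine2 to Dover: 25 × $10 = $250
  Mine2 to Provo: 75 × $4 = $300
  Mine3 to Dover: 45 × $9 = $405
Total = 75 + 130 + 250 + 300 + 405 = $1160.

1160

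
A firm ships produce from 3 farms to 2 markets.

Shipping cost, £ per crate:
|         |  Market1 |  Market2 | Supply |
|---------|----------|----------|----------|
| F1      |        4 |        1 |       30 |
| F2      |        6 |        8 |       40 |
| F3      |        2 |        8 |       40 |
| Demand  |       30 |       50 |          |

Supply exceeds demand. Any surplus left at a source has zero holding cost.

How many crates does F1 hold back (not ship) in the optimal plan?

An optimal plan:
  F1–Market2: 30 × £1 = £30
  F2–Market2: 10 × £8 = £80
  F3–Market1: 30 × £2 = £60
  F3–Market2: 10 × £8 = £80
Total cost = £250.
F1 ships 30 of its 30, leaving 0.

0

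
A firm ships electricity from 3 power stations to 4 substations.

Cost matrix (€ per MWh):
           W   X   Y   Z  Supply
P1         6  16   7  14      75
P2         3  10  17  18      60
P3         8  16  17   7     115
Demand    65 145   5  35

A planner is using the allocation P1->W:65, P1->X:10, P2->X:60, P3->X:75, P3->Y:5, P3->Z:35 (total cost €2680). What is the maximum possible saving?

Current plan cost = 65·6 + 10·16 + 60·10 + 75·16 + 5·17 + 35·7 = €2680.
Optimal plan:
  P1–W: 65 × €6 = €390
  P1–X: 5 × €16 = €80
  P1–Y: 5 × €7 = €35
  P2–X: 60 × €10 = €600
  P3–X: 80 × €16 = €1280
  P3–Z: 35 × €7 = €245
Optimal cost = €2630.
Saving = 2680 − 2630 = €50.

50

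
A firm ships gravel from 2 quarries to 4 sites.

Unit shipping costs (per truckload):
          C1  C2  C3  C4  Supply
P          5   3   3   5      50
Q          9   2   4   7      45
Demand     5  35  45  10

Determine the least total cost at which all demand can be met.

A cheapest plan:
  P→C1: 5 × 5 = 25
  P→C3: 35 × 3 = 105
  P→C4: 10 × 5 = 50
  Q→C2: 35 × 2 = 70
  Q→C3: 10 × 4 = 40
Total = 25 + 105 + 50 + 70 + 40 = 290.

290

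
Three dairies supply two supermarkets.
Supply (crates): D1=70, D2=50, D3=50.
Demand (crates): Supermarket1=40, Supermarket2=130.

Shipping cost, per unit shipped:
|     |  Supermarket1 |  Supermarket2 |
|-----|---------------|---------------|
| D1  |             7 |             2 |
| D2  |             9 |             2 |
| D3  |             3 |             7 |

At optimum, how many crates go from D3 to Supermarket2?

10

Optimal shipments:
  D1->Supermarket2: 70 × 2 = 140
  D2->Supermarket2: 50 × 2 = 100
  D3->Supermarket1: 40 × 3 = 120
  D3->Supermarket2: 10 × 7 = 70
Total cost = 430.
So D3→Supermarket2 carries 10 crates.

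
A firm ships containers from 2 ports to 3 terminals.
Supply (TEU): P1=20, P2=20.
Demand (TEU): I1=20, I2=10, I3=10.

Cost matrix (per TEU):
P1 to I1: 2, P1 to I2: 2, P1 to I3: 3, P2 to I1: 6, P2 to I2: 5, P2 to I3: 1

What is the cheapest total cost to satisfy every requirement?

100

An optimal shipping plan:
  P1–I1: 20 × 2 = 40
  P2–I2: 10 × 5 = 50
  P2–I3: 10 × 1 = 10
Total = 40 + 50 + 10 = 100.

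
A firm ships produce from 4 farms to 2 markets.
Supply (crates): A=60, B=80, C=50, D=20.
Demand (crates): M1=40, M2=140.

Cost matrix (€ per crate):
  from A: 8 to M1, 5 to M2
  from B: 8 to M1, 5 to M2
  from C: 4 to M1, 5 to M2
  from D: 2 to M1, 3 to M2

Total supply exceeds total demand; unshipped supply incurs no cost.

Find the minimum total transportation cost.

820

An optimal shipping plan:
  A→M2: 60 × €5 = €300
  B→M2: 60 × €5 = €300
  C→M1: 40 × €4 = €160
  D→M2: 20 × €3 = €60
Total = 300 + 300 + 160 + 60 = €820.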